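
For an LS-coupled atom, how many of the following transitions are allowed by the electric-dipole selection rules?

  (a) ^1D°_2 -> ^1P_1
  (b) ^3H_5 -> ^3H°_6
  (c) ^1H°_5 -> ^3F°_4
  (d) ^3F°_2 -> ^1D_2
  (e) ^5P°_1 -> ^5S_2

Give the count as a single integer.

(a) allowed
(b) allowed
(c) forbidden (parity, ΔS, ΔL fail)
(d) forbidden (ΔS fails)
(e) allowed
Total allowed: 3 of 5.

3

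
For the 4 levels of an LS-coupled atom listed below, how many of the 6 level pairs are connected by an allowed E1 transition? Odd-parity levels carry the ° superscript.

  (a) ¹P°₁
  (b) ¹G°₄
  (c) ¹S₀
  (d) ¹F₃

(a)–(b): forbidden (parity, ΔL, ΔJ).
(a)–(c): allowed.
(a)–(d): forbidden (ΔL, ΔJ).
(b)–(c): forbidden (ΔL, ΔJ).
(b)–(d): allowed.
(c)–(d): forbidden (parity, ΔL, ΔJ).
Allowed pairs: 2 of 6.

2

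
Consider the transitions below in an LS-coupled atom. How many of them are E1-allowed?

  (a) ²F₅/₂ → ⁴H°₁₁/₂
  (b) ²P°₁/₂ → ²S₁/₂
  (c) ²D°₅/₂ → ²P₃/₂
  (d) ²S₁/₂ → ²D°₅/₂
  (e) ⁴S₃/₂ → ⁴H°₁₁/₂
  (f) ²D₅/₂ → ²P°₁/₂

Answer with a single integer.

2

(a) forbidden (ΔS, ΔL, ΔJ fail)
(b) allowed
(c) allowed
(d) forbidden (ΔL, ΔJ fail)
(e) forbidden (ΔL, ΔJ fail)
(f) forbidden (ΔJ fails)
Total allowed: 2 of 6.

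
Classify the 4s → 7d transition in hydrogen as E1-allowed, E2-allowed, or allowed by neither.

E2

Δl = 2 − 0 = +2; l_i + l_f = 2.
E1 (Δl = ±1): not satisfied.
E2 (Δl = 0,±2, l_i+l_f ≥ 2): satisfied.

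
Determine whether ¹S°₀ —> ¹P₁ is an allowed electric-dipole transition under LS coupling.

allowed

Initial level: S=0, L=0, J=0, parity odd. Final level: S=0, L=1, J=1, parity even.
ΔJ = 0, ±1 (not J=0↔0): J: 0 → 1, ΔJ = +1 — satisfied.
ΔL = 0, ±1 (not L=0↔0): L: 0 → 1, ΔL = +1 — satisfied.
Parity must change: odd → even — satisfied.
ΔS = 0: S: 0 → 0 — satisfied.
All four E1 rules are satisfied.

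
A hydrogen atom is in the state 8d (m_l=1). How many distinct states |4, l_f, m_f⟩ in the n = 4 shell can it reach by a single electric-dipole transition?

5

E1 requires Δl = ±1, so l_f ∈ {1, 3}; with 0 ≤ l_f ≤ n_f−1 = 3, the allowed l_f values are {1, 3}.
For l_f = 1: m_f ∈ {m_i−1, m_i, m_i+1} ∩ [−1, 1] = {0, 1} → 2 states.
For l_f = 3: m_f ∈ {m_i−1, m_i, m_i+1} ∩ [−3, 3] = {0, 1, 2} → 3 states.
Total: 5.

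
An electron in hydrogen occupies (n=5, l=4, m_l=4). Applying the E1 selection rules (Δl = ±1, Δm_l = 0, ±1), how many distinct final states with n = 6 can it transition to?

4

E1 requires Δl = ±1, so l_f ∈ {3, 5}; with 0 ≤ l_f ≤ n_f−1 = 5, the allowed l_f values are {3, 5}.
For l_f = 3: m_f ∈ {m_i−1, m_i, m_i+1} ∩ [−3, 3] = {3} → 1 state.
For l_f = 5: m_f ∈ {m_i−1, m_i, m_i+1} ∩ [−5, 5] = {3, 4, 5} → 3 states.
Total: 4.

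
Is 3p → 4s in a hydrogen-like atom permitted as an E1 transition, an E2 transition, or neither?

Δl = 0 − 1 = -1; l_i + l_f = 1.
E1 (Δl = ±1): satisfied.
E2 (Δl = 0,±2, l_i+l_f ≥ 2): not satisfied.

E1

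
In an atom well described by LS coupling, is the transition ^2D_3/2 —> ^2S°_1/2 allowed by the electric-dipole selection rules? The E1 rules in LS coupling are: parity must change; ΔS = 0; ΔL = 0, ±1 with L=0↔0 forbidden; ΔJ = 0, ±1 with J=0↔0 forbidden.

forbidden

Initial level: S=1/2, L=2, J=3/2, parity even. Final level: S=1/2, L=0, J=1/2, parity odd.
ΔS = 0: S: 1/2 → 1/2 — passes.
ΔJ = 0, ±1 (not J=0↔0): J: 3/2 → 1/2, ΔJ = -1 — passes.
ΔL = 0, ±1 (not L=0↔0): L: 2 → 0, ΔL = -2 — fails.
Parity must change: even → odd — passes.
Rule(s) violated: ΔL.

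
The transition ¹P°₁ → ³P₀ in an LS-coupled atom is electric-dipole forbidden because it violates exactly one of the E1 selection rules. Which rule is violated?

the ΔS = 0 rule

Initial level: S=0, L=1, J=1, parity odd. Final level: S=1, L=1, J=0, parity even.
ΔJ = 0, ±1 (not J=0↔0): J: 1 → 0, ΔJ = -1 — satisfied.
Parity must change: odd → even — satisfied.
ΔS = 0: S: 0 → 1 — violated.
ΔL = 0, ±1 (not L=0↔0): L: 1 → 1, ΔL = +0 — satisfied.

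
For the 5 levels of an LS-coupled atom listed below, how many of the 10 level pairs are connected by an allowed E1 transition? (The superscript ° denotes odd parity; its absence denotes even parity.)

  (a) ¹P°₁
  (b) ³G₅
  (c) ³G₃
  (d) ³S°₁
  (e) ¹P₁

(a)–(b): forbidden (ΔS, ΔL, ΔJ).
(a)–(c): forbidden (ΔS, ΔL, ΔJ).
(a)–(d): forbidden (parity, ΔS).
(a)–(e): allowed.
(b)–(c): forbidden (parity, ΔJ).
(b)–(d): forbidden (ΔL, ΔJ).
(b)–(e): forbidden (parity, ΔS, ΔL, ΔJ).
(c)–(d): forbidden (ΔL, ΔJ).
(c)–(e): forbidden (parity, ΔS, ΔL, ΔJ).
(d)–(e): forbidden (ΔS).
Allowed pairs: 1 of 10.

1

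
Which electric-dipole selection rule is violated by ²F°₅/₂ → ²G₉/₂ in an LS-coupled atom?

ΔS = 0: S: 1/2 → 1/2 — satisfied.
Parity must change: odd → even — satisfied.
ΔJ = 0, ±1 (not J=0↔0): J: 5/2 → 9/2, ΔJ = +2 — violated.
ΔL = 0, ±1 (not L=0↔0): L: 3 → 4, ΔL = +1 — satisfied.

the ΔJ = 0, ±1 rule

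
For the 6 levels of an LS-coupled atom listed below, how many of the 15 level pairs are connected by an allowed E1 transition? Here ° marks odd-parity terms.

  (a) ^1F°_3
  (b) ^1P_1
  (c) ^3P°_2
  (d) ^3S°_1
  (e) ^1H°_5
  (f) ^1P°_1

1

(a)–(b): forbidden (ΔL, ΔJ).
(a)–(c): forbidden (parity, ΔS, ΔL).
(a)–(d): forbidden (parity, ΔS, ΔL, ΔJ).
(a)–(e): forbidden (parity, ΔL, ΔJ).
(a)–(f): forbidden (parity, ΔL, ΔJ).
(b)–(c): forbidden (ΔS).
(b)–(d): forbidden (ΔS).
(b)–(e): forbidden (ΔL, ΔJ).
(b)–(f): allowed.
(c)–(d): forbidden (parity).
(c)–(e): forbidden (parity, ΔS, ΔL, ΔJ).
(c)–(f): forbidden (parity, ΔS).
(d)–(e): forbidden (parity, ΔS, ΔL, ΔJ).
(d)–(f): forbidden (parity, ΔS).
(e)–(f): forbidden (parity, ΔL, ΔJ).
Allowed pairs: 1 of 15.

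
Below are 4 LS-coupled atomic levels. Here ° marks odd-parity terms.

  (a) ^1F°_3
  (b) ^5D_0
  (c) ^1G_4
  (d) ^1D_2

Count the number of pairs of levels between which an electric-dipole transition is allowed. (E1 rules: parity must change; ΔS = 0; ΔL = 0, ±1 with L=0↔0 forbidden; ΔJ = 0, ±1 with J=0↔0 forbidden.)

2

(a)–(b): forbidden (ΔS, ΔJ).
(a)–(c): allowed.
(a)–(d): allowed.
(b)–(c): forbidden (parity, ΔS, ΔL, ΔJ).
(b)–(d): forbidden (parity, ΔS, ΔJ).
(c)–(d): forbidden (parity, ΔL, ΔJ).
Allowed pairs: 2 of 6.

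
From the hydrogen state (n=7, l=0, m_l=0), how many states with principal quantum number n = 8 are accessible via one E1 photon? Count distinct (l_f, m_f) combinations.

3

E1 requires Δl = ±1, so l_f ∈ {-1, 1}; with 0 ≤ l_f ≤ n_f−1 = 7, the allowed l_f values are {1}.
For l_f = 1: m_f ∈ {m_i−1, m_i, m_i+1} ∩ [−1, 1] = {-1, 0, 1} → 3 states.
Total: 3.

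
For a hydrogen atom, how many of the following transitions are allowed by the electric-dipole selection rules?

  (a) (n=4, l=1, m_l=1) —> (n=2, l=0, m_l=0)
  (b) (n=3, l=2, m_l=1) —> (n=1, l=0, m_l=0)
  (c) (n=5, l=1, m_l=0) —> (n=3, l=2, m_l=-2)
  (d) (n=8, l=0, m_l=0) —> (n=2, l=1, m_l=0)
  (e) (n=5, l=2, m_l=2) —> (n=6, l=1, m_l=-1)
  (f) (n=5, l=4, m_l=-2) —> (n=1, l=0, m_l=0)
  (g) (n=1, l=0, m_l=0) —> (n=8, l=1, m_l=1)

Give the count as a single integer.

(a) allowed
(b) forbidden — Δl = -2 (E1 requires Δl = ±1)
(c) forbidden — Δm_l = -2 (E1 requires Δm_l = 0, ±1)
(d) allowed
(e) forbidden — Δm_l = -3 (E1 requires Δm_l = 0, ±1)
(f) forbidden — Δl = -4 (E1 requires Δl = ±1); Δm_l = +2 (E1 requires Δm_l = 0, ±1)
(g) allowed
Total allowed: 3 of 7.

3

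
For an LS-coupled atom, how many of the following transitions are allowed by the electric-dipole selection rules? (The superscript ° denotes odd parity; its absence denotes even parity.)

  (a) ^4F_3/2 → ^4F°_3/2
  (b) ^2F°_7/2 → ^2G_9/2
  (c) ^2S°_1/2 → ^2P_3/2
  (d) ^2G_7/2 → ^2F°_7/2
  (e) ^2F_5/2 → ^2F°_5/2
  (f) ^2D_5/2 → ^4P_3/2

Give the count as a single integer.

5

(a) allowed
(b) allowed
(c) allowed
(d) allowed
(e) allowed
(f) forbidden (parity, ΔS fail)
Total allowed: 5 of 6.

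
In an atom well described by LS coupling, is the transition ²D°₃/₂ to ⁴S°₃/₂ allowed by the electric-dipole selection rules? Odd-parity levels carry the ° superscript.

Reading off the term symbols: S 1/2→3/2, L 2→0, J 3/2→3/2, parity odd→odd.
Parity must change: odd → odd — fails.
ΔS = 0: S: 1/2 → 3/2 — fails.
ΔL = 0, ±1 (not L=0↔0): L: 2 → 0, ΔL = -2 — fails.
ΔJ = 0, ±1 (not J=0↔0): J: 3/2 → 3/2, ΔJ = +0 — passes.
Rule(s) violated: parity, ΔS, ΔL.

forbidden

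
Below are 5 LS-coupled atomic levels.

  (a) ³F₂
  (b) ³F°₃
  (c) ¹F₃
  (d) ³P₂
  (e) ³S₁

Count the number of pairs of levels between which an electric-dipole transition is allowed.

(a)–(b): allowed.
(a)–(c): forbidden (parity, ΔS).
(a)–(d): forbidden (parity, ΔL).
(a)–(e): forbidden (parity, ΔL).
(b)–(c): forbidden (ΔS).
(b)–(d): forbidden (ΔL).
(b)–(e): forbidden (ΔL, ΔJ).
(c)–(d): forbidden (parity, ΔS, ΔL).
(c)–(e): forbidden (parity, ΔS, ΔL, ΔJ).
(d)–(e): forbidden (parity).
Allowed pairs: 1 of 10.

1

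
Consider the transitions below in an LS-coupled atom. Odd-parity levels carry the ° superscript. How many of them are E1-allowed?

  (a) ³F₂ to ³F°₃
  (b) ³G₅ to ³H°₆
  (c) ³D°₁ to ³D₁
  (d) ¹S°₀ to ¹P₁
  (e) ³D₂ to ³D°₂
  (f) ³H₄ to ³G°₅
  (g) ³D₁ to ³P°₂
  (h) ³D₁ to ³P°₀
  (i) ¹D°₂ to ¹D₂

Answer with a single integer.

(a) allowed
(b) allowed
(c) allowed
(d) allowed
(e) allowed
(f) allowed
(g) allowed
(h) allowed
(i) allowed
Total allowed: 9 of 9.

9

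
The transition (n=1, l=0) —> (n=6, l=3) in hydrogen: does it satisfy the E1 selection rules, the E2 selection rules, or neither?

Δl = 3 − 0 = +3; l_i + l_f = 3.
E1 (Δl = ±1): not satisfied.
E2 (Δl = 0,±2, l_i+l_f ≥ 2): not satisfied.

neither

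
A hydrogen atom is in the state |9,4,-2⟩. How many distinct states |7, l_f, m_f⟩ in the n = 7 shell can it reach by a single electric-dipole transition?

E1 requires Δl = ±1, so l_f ∈ {3, 5}; with 0 ≤ l_f ≤ n_f−1 = 6, the allowed l_f values are {3, 5}.
For l_f = 3: m_f ∈ {m_i−1, m_i, m_i+1} ∩ [−3, 3] = {-3, -2, -1} → 3 states.
For l_f = 5: m_f ∈ {m_i−1, m_i, m_i+1} ∩ [−5, 5] = {-3, -2, -1} → 3 states.
Total: 6.

6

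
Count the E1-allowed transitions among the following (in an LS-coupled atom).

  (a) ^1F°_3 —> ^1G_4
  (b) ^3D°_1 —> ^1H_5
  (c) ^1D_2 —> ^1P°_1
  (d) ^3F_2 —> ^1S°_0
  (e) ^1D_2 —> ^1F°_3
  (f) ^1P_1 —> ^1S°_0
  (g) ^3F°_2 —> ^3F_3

(a) allowed
(b) forbidden (ΔS, ΔL, ΔJ fail)
(c) allowed
(d) forbidden (ΔS, ΔL, ΔJ fail)
(e) allowed
(f) allowed
(g) allowed
Total allowed: 5 of 7.

5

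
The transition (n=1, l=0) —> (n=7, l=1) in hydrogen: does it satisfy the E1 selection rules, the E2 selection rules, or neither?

E1

Δl = 1 − 0 = +1; l_i + l_f = 1.
E1 (Δl = ±1): satisfied.
E2 (Δl = 0,±2, l_i+l_f ≥ 2): not satisfied.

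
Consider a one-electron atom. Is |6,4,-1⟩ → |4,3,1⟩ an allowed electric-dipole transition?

Initial l = 4, final l = 3, so Δl = -1. E1 requires Δl = ±1: passes.
Δm_l = 1 − (-1) = +2. E1 requires Δm_l = 0, ±1: fails.
The transition is electric-dipole forbidden.

forbidden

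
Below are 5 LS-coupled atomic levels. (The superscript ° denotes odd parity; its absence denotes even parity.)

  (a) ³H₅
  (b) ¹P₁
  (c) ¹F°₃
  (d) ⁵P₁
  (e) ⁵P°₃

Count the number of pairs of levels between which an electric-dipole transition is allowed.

0

(a)–(b): forbidden (parity, ΔS, ΔL, ΔJ).
(a)–(c): forbidden (ΔS, ΔL, ΔJ).
(a)–(d): forbidden (parity, ΔS, ΔL, ΔJ).
(a)–(e): forbidden (ΔS, ΔL, ΔJ).
(b)–(c): forbidden (ΔL, ΔJ).
(b)–(d): forbidden (parity, ΔS).
(b)–(e): forbidden (ΔS, ΔJ).
(c)–(d): forbidden (ΔS, ΔL, ΔJ).
(c)–(e): forbidden (parity, ΔS, ΔL).
(d)–(e): forbidden (ΔJ).
Allowed pairs: 0 of 10.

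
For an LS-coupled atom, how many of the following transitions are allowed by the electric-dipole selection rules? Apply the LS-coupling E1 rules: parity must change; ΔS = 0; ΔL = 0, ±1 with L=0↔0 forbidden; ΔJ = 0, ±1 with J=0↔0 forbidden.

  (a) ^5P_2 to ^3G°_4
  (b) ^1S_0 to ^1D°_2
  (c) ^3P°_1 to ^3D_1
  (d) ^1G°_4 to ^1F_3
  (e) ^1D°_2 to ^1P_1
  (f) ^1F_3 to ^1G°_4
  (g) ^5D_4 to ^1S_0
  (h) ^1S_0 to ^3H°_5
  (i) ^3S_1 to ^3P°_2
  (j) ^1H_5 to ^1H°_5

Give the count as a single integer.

6

(a) forbidden (ΔS, ΔL, ΔJ fail)
(b) forbidden (ΔL, ΔJ fail)
(c) allowed
(d) allowed
(e) allowed
(f) allowed
(g) forbidden (parity, ΔS, ΔL, ΔJ fail)
(h) forbidden (ΔS, ΔL, ΔJ fail)
(i) allowed
(j) allowed
Total allowed: 6 of 10.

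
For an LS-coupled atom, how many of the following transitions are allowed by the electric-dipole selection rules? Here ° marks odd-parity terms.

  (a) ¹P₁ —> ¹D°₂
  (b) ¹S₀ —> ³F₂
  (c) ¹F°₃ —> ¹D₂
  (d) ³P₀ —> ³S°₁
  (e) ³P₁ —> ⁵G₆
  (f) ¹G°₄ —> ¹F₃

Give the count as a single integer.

(a) allowed
(b) forbidden (parity, ΔS, ΔL, ΔJ fail)
(c) allowed
(d) allowed
(e) forbidden (parity, ΔS, ΔL, ΔJ fail)
(f) allowed
Total allowed: 4 of 6.

4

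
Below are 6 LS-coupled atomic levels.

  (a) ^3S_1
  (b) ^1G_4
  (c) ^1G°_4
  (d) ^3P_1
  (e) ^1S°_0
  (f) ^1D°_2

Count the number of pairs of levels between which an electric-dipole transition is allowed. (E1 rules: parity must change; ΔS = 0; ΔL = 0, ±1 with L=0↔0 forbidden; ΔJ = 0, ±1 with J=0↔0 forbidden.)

(a)–(b): forbidden (parity, ΔS, ΔL, ΔJ).
(a)–(c): forbidden (ΔS, ΔL, ΔJ).
(a)–(d): forbidden (parity).
(a)–(e): forbidden (ΔS, ΔL).
(a)–(f): forbidden (ΔS, ΔL).
(b)–(c): allowed.
(b)–(d): forbidden (parity, ΔS, ΔL, ΔJ).
(b)–(e): forbidden (ΔL, ΔJ).
(b)–(f): forbidden (ΔL, ΔJ).
(c)–(d): forbidden (ΔS, ΔL, ΔJ).
(c)–(e): forbidden (parity, ΔL, ΔJ).
(c)–(f): forbidden (parity, ΔL, ΔJ).
(d)–(e): forbidden (ΔS).
(d)–(f): forbidden (ΔS).
(e)–(f): forbidden (parity, ΔL, ΔJ).
Allowed pairs: 1 of 15.

1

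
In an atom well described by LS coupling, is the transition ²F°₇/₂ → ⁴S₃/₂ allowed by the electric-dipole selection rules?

forbidden

Parity must change: odd → even — satisfied.
ΔS = 0: S: 1/2 → 3/2 — violated.
ΔL = 0, ±1 (not L=0↔0): L: 3 → 0, ΔL = -3 — violated.
ΔJ = 0, ±1 (not J=0↔0): J: 7/2 → 3/2, ΔJ = -2 — violated.
Rule(s) violated: ΔS, ΔL, ΔJ.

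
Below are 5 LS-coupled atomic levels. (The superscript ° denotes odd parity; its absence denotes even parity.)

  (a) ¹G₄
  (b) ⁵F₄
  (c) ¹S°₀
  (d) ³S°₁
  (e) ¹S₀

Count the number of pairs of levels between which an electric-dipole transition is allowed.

(a)–(b): forbidden (parity, ΔS).
(a)–(c): forbidden (ΔL, ΔJ).
(a)–(d): forbidden (ΔS, ΔL, ΔJ).
(a)–(e): forbidden (parity, ΔL, ΔJ).
(b)–(c): forbidden (ΔS, ΔL, ΔJ).
(b)–(d): forbidden (ΔS, ΔL, ΔJ).
(b)–(e): forbidden (parity, ΔS, ΔL, ΔJ).
(c)–(d): forbidden (parity, ΔS, ΔL).
(c)–(e): forbidden (ΔL, ΔJ).
(d)–(e): forbidden (ΔS, ΔL).
Allowed pairs: 0 of 10.

0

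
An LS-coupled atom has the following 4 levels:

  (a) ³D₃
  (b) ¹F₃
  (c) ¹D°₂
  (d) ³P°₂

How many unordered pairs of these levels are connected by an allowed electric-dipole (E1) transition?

(a)–(b): forbidden (parity, ΔS).
(a)–(c): forbidden (ΔS).
(a)–(d): allowed.
(b)–(c): allowed.
(b)–(d): forbidden (ΔS, ΔL).
(c)–(d): forbidden (parity, ΔS).
Allowed pairs: 2 of 6.

2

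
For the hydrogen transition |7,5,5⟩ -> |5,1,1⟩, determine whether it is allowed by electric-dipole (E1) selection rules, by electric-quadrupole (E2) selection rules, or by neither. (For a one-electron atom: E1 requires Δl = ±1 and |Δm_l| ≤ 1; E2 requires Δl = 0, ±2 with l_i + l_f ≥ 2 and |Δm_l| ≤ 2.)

Δl = 1 − 5 = -4; l_i + l_f = 6.
Δm_l = -4.
E1 (Δl = ±1, |Δm_l| ≤ 1): not satisfied.
E2 (Δl = 0,±2, l_i+l_f ≥ 2, |Δm_l| ≤ 2): not satisfied.

neither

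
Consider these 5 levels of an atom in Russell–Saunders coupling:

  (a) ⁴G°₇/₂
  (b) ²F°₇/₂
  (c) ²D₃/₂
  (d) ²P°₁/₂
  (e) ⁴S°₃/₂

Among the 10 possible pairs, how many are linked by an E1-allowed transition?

(a)–(b): forbidden (parity, ΔS).
(a)–(c): forbidden (ΔS, ΔL, ΔJ).
(a)–(d): forbidden (parity, ΔS, ΔL, ΔJ).
(a)–(e): forbidden (parity, ΔL, ΔJ).
(b)–(c): forbidden (ΔJ).
(b)–(d): forbidden (parity, ΔL, ΔJ).
(b)–(e): forbidden (parity, ΔS, ΔL, ΔJ).
(c)–(d): allowed.
(c)–(e): forbidden (ΔS, ΔL).
(d)–(e): forbidden (parity, ΔS).
Allowed pairs: 1 of 10.

1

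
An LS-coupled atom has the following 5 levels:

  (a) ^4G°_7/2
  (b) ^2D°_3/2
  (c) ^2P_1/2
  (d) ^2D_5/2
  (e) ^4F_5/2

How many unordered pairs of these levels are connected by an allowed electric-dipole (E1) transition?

3

(a)–(b): forbidden (parity, ΔS, ΔL, ΔJ).
(a)–(c): forbidden (ΔS, ΔL, ΔJ).
(a)–(d): forbidden (ΔS, ΔL).
(a)–(e): allowed.
(b)–(c): allowed.
(b)–(d): allowed.
(b)–(e): forbidden (ΔS).
(c)–(d): forbidden (parity, ΔJ).
(c)–(e): forbidden (parity, ΔS, ΔL, ΔJ).
(d)–(e): forbidden (parity, ΔS).
Allowed pairs: 3 of 10.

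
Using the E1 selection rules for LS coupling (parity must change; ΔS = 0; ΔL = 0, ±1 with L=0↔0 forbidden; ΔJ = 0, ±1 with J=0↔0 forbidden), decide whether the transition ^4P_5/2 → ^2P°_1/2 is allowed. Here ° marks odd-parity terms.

forbidden

Reading off the term symbols: S 3/2→1/2, L 1→1, J 5/2→1/2, parity even→odd.
Parity must change: even → odd — passes.
ΔS = 0: S: 3/2 → 1/2 — fails.
ΔL = 0, ±1 (not L=0↔0): L: 1 → 1, ΔL = +0 — passes.
ΔJ = 0, ±1 (not J=0↔0): J: 5/2 → 1/2, ΔJ = -2 — fails.
Rule(s) violated: ΔS, ΔJ.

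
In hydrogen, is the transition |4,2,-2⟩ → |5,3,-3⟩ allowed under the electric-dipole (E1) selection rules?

allowed

l: 2 → 3 (Δl = +1). Δl = ±1 passes.
m_l: -2 → -3 (Δm_l = -1). |Δm_l| ≤ 1 passes.
All E1 selection rules are satisfied.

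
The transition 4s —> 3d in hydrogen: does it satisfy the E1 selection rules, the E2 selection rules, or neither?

Δl = 2 − 0 = +2; l_i + l_f = 2.
E1 (Δl = ±1): not satisfied.
E2 (Δl = 0,±2, l_i+l_f ≥ 2): satisfied.

E2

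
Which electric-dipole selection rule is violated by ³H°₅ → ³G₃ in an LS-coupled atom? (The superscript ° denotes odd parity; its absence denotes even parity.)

Initial level: S=1, L=5, J=5, parity odd. Final level: S=1, L=4, J=3, parity even.
Parity must change: odd → even — ok.
ΔS = 0: S: 1 → 1 — ok.
ΔL = 0, ±1 (not L=0↔0): L: 5 → 4, ΔL = -1 — ok.
ΔJ = 0, ±1 (not J=0↔0): J: 5 → 3, ΔJ = -2 — fails.

the ΔJ = 0, ±1 rule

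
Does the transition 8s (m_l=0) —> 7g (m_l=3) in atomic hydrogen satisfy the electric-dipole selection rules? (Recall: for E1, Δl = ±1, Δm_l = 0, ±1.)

Initial l = 0, final l = 4, so Δl = +4. E1 requires Δl = ±1: violated.
m_l: 0 → 3 (Δm_l = +3). |Δm_l| ≤ 1 violated.
The transition is electric-dipole forbidden.

forbidden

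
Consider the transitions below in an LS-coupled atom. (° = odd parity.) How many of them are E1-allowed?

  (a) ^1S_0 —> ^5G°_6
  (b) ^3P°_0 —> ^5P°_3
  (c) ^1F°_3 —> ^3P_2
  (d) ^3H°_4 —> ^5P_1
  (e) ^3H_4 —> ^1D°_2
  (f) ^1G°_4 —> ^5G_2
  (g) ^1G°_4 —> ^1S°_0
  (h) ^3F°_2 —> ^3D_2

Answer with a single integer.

1

(a) forbidden (ΔS, ΔL, ΔJ fail)
(b) forbidden (parity, ΔS, ΔJ fail)
(c) forbidden (ΔS, ΔL fail)
(d) forbidden (ΔS, ΔL, ΔJ fail)
(e) forbidden (ΔS, ΔL, ΔJ fail)
(f) forbidden (ΔS, ΔJ fail)
(g) forbidden (parity, ΔL, ΔJ fail)
(h) allowed
Total allowed: 1 of 8.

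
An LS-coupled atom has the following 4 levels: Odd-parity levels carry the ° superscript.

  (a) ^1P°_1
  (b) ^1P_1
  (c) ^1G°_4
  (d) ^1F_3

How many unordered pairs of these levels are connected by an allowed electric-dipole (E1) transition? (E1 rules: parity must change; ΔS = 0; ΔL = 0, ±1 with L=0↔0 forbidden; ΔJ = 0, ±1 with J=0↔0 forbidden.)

2

(a)–(b): allowed.
(a)–(c): forbidden (parity, ΔL, ΔJ).
(a)–(d): forbidden (ΔL, ΔJ).
(b)–(c): forbidden (ΔL, ΔJ).
(b)–(d): forbidden (parity, ΔL, ΔJ).
(c)–(d): allowed.
Allowed pairs: 2 of 6.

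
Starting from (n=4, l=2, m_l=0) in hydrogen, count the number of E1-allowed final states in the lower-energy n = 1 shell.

0

E1 requires l_f ∈ {1, 3}, but neither lies in [0, 0], so no final state is reachable.
Total: 0.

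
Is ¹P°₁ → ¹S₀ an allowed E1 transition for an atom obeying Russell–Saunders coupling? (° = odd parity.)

ΔJ = 0, ±1 (not J=0↔0): J: 1 → 0, ΔJ = -1 — passes.
Parity must change: odd → even — passes.
ΔS = 0: S: 0 → 0 — passes.
ΔL = 0, ±1 (not L=0↔0): L: 1 → 0, ΔL = -1 — passes.
All four E1 rules are satisfied.

allowed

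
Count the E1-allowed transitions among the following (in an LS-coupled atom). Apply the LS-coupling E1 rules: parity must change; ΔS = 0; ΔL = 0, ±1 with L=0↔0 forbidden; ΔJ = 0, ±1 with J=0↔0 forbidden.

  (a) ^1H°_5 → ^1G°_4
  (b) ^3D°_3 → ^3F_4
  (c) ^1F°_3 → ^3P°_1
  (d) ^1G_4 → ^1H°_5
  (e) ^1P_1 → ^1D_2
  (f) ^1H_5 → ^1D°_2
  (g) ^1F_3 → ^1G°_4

3

(a) forbidden (parity fails)
(b) allowed
(c) forbidden (parity, ΔS, ΔL, ΔJ fail)
(d) allowed
(e) forbidden (parity fails)
(f) forbidden (ΔL, ΔJ fail)
(g) allowed
Total allowed: 3 of 7.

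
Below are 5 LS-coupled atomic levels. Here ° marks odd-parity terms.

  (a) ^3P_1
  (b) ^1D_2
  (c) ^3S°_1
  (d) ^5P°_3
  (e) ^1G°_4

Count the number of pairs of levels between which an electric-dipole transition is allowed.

(a)–(b): forbidden (parity, ΔS).
(a)–(c): allowed.
(a)–(d): forbidden (ΔS, ΔJ).
(a)–(e): forbidden (ΔS, ΔL, ΔJ).
(b)–(c): forbidden (ΔS, ΔL).
(b)–(d): forbidden (ΔS).
(b)–(e): forbidden (ΔL, ΔJ).
(c)–(d): forbidden (parity, ΔS, ΔJ).
(c)–(e): forbidden (parity, ΔS, ΔL, ΔJ).
(d)–(e): forbidden (parity, ΔS, ΔL).
Allowed pairs: 1 of 10.

1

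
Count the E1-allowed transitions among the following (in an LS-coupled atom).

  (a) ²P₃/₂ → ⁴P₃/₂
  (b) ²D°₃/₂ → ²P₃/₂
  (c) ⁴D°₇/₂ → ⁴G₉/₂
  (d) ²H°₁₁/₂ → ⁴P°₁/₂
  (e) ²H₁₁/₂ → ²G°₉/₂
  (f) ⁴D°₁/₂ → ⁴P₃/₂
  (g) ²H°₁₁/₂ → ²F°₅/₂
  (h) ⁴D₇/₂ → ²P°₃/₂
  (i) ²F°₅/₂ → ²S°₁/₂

(a) forbidden (parity, ΔS fail)
(b) allowed
(c) forbidden (ΔL fails)
(d) forbidden (parity, ΔS, ΔL, ΔJ fail)
(e) allowed
(f) allowed
(g) forbidden (parity, ΔL, ΔJ fail)
(h) forbidden (ΔS, ΔJ fail)
(i) forbidden (parity, ΔL, ΔJ fail)
Total allowed: 3 of 9.

3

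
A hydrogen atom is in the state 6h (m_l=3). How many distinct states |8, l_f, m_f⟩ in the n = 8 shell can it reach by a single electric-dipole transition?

6

E1 requires Δl = ±1, so l_f ∈ {4, 6}; with 0 ≤ l_f ≤ n_f−1 = 7, the allowed l_f values are {4, 6}.
For l_f = 4: m_f ∈ {m_i−1, m_i, m_i+1} ∩ [−4, 4] = {2, 3, 4} → 3 states.
For l_f = 6: m_f ∈ {m_i−1, m_i, m_i+1} ∩ [−6, 6] = {2, 3, 4} → 3 states.
Total: 6.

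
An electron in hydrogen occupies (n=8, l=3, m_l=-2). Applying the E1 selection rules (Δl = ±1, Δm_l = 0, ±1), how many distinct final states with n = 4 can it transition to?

2

E1 requires Δl = ±1, so l_f ∈ {2, 4}; with 0 ≤ l_f ≤ n_f−1 = 3, the allowed l_f values are {2}.
For l_f = 2: m_f ∈ {m_i−1, m_i, m_i+1} ∩ [−2, 2] = {-2, -1} → 2 states.
Total: 2.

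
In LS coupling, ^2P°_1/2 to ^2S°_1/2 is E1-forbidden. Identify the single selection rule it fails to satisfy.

parity

Initial level: S=1/2, L=1, J=1/2, parity odd. Final level: S=1/2, L=0, J=1/2, parity odd.
Parity must change: odd → odd — violated.
ΔS = 0: S: 1/2 → 1/2 — satisfied.
ΔL = 0, ±1 (not L=0↔0): L: 1 → 0, ΔL = -1 — satisfied.
ΔJ = 0, ±1 (not J=0↔0): J: 1/2 → 1/2, ΔJ = +0 — satisfied.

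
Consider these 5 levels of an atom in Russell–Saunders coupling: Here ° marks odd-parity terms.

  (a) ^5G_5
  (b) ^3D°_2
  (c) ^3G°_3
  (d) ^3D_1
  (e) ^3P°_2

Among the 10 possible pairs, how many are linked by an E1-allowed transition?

(a)–(b): forbidden (ΔS, ΔL, ΔJ).
(a)–(c): forbidden (ΔS, ΔJ).
(a)–(d): forbidden (parity, ΔS, ΔL, ΔJ).
(a)–(e): forbidden (ΔS, ΔL, ΔJ).
(b)–(c): forbidden (parity, ΔL).
(b)–(d): allowed.
(b)–(e): forbidden (parity).
(c)–(d): forbidden (ΔL, ΔJ).
(c)–(e): forbidden (parity, ΔL).
(d)–(e): allowed.
Allowed pairs: 2 of 10.

2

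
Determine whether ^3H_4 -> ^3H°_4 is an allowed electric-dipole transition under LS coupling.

allowed

Initial level: S=1, L=5, J=4, parity even. Final level: S=1, L=5, J=4, parity odd.
Parity must change: even → odd — ✓.
ΔJ = 0, ±1 (not J=0↔0): J: 4 → 4, ΔJ = +0 — ✓.
ΔS = 0: S: 1 → 1 — ✓.
ΔL = 0, ±1 (not L=0↔0): L: 5 → 5, ΔL = +0 — ✓.
All four E1 rules are satisfied.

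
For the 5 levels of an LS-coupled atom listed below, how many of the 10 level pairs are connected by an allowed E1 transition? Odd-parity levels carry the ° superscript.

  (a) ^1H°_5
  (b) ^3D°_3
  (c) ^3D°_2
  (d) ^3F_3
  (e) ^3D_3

4

(a)–(b): forbidden (parity, ΔS, ΔL, ΔJ).
(a)–(c): forbidden (parity, ΔS, ΔL, ΔJ).
(a)–(d): forbidden (ΔS, ΔL, ΔJ).
(a)–(e): forbidden (ΔS, ΔL, ΔJ).
(b)–(c): forbidden (parity).
(b)–(d): allowed.
(b)–(e): allowed.
(c)–(d): allowed.
(c)–(e): allowed.
(d)–(e): forbidden (parity).
Allowed pairs: 4 of 10.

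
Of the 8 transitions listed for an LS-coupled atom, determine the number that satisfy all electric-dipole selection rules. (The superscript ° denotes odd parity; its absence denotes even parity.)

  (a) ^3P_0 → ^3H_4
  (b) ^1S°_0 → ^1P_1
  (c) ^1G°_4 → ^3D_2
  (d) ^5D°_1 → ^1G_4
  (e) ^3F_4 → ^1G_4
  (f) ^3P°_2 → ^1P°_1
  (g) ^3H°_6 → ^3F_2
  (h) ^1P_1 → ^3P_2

1

(a) forbidden (parity, ΔL, ΔJ fail)
(b) allowed
(c) forbidden (ΔS, ΔL, ΔJ fail)
(d) forbidden (ΔS, ΔL, ΔJ fail)
(e) forbidden (parity, ΔS fail)
(f) forbidden (parity, ΔS fail)
(g) forbidden (ΔL, ΔJ fail)
(h) forbidden (parity, ΔS fail)
Total allowed: 1 of 8.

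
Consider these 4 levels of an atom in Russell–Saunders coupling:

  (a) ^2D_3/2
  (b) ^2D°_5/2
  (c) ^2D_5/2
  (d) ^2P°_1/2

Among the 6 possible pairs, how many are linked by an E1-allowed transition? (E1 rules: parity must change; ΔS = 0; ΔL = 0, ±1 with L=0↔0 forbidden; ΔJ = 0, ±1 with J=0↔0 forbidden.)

(a)–(b): allowed.
(a)–(c): forbidden (parity).
(a)–(d): allowed.
(b)–(c): allowed.
(b)–(d): forbidden (parity, ΔJ).
(c)–(d): forbidden (ΔJ).
Allowed pairs: 3 of 6.

3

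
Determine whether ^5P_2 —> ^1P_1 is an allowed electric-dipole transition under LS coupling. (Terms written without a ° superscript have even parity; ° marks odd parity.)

forbidden

ΔL = 0, ±1 (not L=0↔0): L: 1 → 1, ΔL = +0 — ok.
ΔS = 0: S: 2 → 0 — fails.
Parity must change: even → even — fails.
ΔJ = 0, ±1 (not J=0↔0): J: 2 → 1, ΔJ = -1 — ok.
Rule(s) violated: parity, ΔS.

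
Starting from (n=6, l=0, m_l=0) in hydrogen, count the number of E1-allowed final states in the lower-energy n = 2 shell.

E1 requires Δl = ±1, so l_f ∈ {-1, 1}; with 0 ≤ l_f ≤ n_f−1 = 1, the allowed l_f values are {1}.
For l_f = 1: m_f ∈ {m_i−1, m_i, m_i+1} ∩ [−1, 1] = {-1, 0, 1} → 3 states.
Total: 3.

3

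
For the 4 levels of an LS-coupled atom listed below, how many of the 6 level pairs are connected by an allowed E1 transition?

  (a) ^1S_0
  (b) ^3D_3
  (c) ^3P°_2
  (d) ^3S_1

(a)–(b): forbidden (parity, ΔS, ΔL, ΔJ).
(a)–(c): forbidden (ΔS, ΔJ).
(a)–(d): forbidden (parity, ΔS, ΔL).
(b)–(c): allowed.
(b)–(d): forbidden (parity, ΔL, ΔJ).
(c)–(d): allowed.
Allowed pairs: 2 of 6.

2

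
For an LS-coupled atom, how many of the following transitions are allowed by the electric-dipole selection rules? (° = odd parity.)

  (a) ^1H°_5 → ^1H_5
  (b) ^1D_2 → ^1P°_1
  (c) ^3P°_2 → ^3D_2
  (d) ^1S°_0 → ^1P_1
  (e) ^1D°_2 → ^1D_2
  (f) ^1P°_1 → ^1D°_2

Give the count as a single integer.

(a) allowed
(b) allowed
(c) allowed
(d) allowed
(e) allowed
(f) forbidden (parity fails)
Total allowed: 5 of 6.

5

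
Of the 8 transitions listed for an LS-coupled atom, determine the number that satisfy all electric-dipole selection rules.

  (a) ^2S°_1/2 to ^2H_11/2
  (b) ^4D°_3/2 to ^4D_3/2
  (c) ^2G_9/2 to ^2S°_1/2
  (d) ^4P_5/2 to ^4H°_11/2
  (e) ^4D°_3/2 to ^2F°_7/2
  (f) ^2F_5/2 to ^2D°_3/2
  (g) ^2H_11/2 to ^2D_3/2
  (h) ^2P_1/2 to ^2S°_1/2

3

(a) forbidden (ΔL, ΔJ fail)
(b) allowed
(c) forbidden (ΔL, ΔJ fail)
(d) forbidden (ΔL, ΔJ fail)
(e) forbidden (parity, ΔS, ΔJ fail)
(f) allowed
(g) forbidden (parity, ΔL, ΔJ fail)
(h) allowed
Total allowed: 3 of 8.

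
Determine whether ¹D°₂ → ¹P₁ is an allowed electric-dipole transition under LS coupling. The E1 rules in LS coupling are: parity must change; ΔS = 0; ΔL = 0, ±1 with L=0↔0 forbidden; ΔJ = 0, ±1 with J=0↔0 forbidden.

allowed

ΔS = 0: S: 0 → 0 — ✓.
Parity must change: odd → even — ✓.
ΔL = 0, ±1 (not L=0↔0): L: 2 → 1, ΔL = -1 — ✓.
ΔJ = 0, ±1 (not J=0↔0): J: 2 → 1, ΔJ = -1 — ✓.
All four E1 rules are satisfied.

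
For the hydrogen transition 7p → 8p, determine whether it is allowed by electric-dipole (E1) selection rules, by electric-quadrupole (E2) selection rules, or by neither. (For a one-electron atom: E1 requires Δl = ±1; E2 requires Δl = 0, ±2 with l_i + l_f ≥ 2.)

Δl = 1 − 1 = +0; l_i + l_f = 2.
E1 (Δl = ±1): not satisfied.
E2 (Δl = 0,±2, l_i+l_f ≥ 2): satisfied.

E2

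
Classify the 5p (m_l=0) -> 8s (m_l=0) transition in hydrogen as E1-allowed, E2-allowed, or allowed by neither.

Δl = 0 − 1 = -1; l_i + l_f = 1.
Δm_l = +0.
E1 (Δl = ±1, |Δm_l| ≤ 1): satisfied.
E2 (Δl = 0,±2, l_i+l_f ≥ 2, |Δm_l| ≤ 2): not satisfied.

E1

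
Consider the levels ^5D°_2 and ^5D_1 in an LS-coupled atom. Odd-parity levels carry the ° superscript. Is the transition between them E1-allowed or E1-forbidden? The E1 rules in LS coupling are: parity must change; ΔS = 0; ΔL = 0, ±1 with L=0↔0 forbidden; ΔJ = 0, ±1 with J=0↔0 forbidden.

Reading off the term symbols: S 2→2, L 2→2, J 2→1, parity odd→even.
Parity must change: odd → even — satisfied.
ΔS = 0: S: 2 → 2 — satisfied.
ΔL = 0, ±1 (not L=0↔0): L: 2 → 2, ΔL = +0 — satisfied.
ΔJ = 0, ±1 (not J=0↔0): J: 2 → 1, ΔJ = -1 — satisfied.
All four E1 rules are satisfied.

allowed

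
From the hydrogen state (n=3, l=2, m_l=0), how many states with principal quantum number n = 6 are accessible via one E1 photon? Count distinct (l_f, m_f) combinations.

6

E1 requires Δl = ±1, so l_f ∈ {1, 3}; with 0 ≤ l_f ≤ n_f−1 = 5, the allowed l_f values are {1, 3}.
For l_f = 1: m_f ∈ {m_i−1, m_i, m_i+1} ∩ [−1, 1] = {-1, 0, 1} → 3 states.
For l_f = 3: m_f ∈ {m_i−1, m_i, m_i+1} ∩ [−3, 3] = {-1, 0, 1} → 3 states.
Total: 6.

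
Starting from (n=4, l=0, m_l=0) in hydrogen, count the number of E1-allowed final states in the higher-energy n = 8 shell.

3

E1 requires Δl = ±1, so l_f ∈ {-1, 1}; with 0 ≤ l_f ≤ n_f−1 = 7, the allowed l_f values are {1}.
For l_f = 1: m_f ∈ {m_i−1, m_i, m_i+1} ∩ [−1, 1] = {-1, 0, 1} → 3 states.
Total: 3.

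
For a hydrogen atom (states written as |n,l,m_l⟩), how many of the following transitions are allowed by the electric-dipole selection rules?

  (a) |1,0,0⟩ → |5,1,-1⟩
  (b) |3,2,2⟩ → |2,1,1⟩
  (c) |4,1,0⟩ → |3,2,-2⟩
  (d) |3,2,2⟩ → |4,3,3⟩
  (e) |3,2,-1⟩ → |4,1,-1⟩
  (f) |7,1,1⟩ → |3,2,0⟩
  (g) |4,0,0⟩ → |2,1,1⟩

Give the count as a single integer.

(a) allowed
(b) allowed
(c) forbidden — Δm_l = -2 (E1 requires Δm_l = 0, ±1)
(d) allowed
(e) allowed
(f) allowed
(g) allowed
Total allowed: 6 of 7.

6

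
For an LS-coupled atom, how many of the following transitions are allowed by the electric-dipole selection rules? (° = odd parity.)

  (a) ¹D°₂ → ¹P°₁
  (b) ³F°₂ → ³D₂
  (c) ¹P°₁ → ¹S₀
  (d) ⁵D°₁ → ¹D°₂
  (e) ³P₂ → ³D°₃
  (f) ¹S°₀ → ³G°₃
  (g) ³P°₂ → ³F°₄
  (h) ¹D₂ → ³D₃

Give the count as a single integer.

(a) forbidden (parity fails)
(b) allowed
(c) allowed
(d) forbidden (parity, ΔS fail)
(e) allowed
(f) forbidden (parity, ΔS, ΔL, ΔJ fail)
(g) forbidden (parity, ΔL, ΔJ fail)
(h) forbidden (parity, ΔS fail)
Total allowed: 3 of 8.

3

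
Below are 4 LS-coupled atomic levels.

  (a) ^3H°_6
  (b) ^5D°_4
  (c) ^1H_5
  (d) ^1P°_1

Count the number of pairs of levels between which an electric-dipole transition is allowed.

0

(a)–(b): forbidden (parity, ΔS, ΔL, ΔJ).
(a)–(c): forbidden (ΔS).
(a)–(d): forbidden (parity, ΔS, ΔL, ΔJ).
(b)–(c): forbidden (ΔS, ΔL).
(b)–(d): forbidden (parity, ΔS, ΔJ).
(c)–(d): forbidden (ΔL, ΔJ).
Allowed pairs: 0 of 6.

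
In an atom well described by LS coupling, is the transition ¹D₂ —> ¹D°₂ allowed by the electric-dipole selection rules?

allowed

Parity must change: even → odd — satisfied.
ΔS = 0: S: 0 → 0 — satisfied.
ΔL = 0, ±1 (not L=0↔0): L: 2 → 2, ΔL = +0 — satisfied.
ΔJ = 0, ±1 (not J=0↔0): J: 2 → 2, ΔJ = +0 — satisfied.
All four E1 rules are satisfied.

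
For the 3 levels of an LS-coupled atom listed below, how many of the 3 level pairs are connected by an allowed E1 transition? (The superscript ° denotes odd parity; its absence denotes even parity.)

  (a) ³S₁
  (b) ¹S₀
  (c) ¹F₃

(a)–(b): forbidden (parity, ΔS, ΔL).
(a)–(c): forbidden (parity, ΔS, ΔL, ΔJ).
(b)–(c): forbidden (parity, ΔL, ΔJ).
Allowed pairs: 0 of 3.

0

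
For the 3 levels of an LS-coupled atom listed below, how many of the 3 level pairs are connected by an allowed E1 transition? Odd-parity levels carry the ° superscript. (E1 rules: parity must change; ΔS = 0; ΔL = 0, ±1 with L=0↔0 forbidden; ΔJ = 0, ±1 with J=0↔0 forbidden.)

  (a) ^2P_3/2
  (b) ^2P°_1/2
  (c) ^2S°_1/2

2

(a)–(b): allowed.
(a)–(c): allowed.
(b)–(c): forbidden (parity).
Allowed pairs: 2 of 3.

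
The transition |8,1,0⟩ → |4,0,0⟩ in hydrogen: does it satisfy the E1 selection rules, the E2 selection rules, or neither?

Δl = 0 − 1 = -1; l_i + l_f = 1.
Δm_l = +0.
E1 (Δl = ±1, |Δm_l| ≤ 1): satisfied.
E2 (Δl = 0,±2, l_i+l_f ≥ 2, |Δm_l| ≤ 2): not satisfied.

E1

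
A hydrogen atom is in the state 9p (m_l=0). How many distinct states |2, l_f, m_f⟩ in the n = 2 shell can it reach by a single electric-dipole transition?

1

E1 requires Δl = ±1, so l_f ∈ {0, 2}; with 0 ≤ l_f ≤ n_f−1 = 1, the allowed l_f values are {0}.
For l_f = 0: m_f ∈ {m_i−1, m_i, m_i+1} ∩ [−0, 0] = {0} → 1 state.
Total: 1.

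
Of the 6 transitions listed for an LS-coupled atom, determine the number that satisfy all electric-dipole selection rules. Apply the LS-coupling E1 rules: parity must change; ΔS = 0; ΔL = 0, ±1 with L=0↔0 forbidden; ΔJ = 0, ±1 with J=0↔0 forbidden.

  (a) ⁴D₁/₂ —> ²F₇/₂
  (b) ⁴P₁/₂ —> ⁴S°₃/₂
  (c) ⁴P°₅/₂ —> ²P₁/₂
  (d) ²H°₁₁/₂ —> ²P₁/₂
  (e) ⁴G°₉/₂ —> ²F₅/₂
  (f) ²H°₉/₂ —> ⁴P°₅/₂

(a) forbidden (parity, ΔS, ΔJ fail)
(b) allowed
(c) forbidden (ΔS, ΔJ fail)
(d) forbidden (ΔL, ΔJ fail)
(e) forbidden (ΔS, ΔJ fail)
(f) forbidden (parity, ΔS, ΔL, ΔJ fail)
Total allowed: 1 of 6.

1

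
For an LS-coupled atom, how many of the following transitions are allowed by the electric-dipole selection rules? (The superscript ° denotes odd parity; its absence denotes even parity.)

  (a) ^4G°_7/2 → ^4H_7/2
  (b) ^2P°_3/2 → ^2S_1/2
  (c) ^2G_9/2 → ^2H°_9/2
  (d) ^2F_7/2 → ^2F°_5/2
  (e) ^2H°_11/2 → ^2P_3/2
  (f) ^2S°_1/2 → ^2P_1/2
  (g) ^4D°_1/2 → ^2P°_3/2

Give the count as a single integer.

5

(a) allowed
(b) allowed
(c) allowed
(d) allowed
(e) forbidden (ΔL, ΔJ fail)
(f) allowed
(g) forbidden (parity, ΔS fail)
Total allowed: 5 of 7.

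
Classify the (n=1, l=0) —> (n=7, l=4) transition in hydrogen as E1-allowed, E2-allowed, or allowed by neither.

neither

Δl = 4 − 0 = +4; l_i + l_f = 4.
E1 (Δl = ±1): not satisfied.
E2 (Δl = 0,±2, l_i+l_f ≥ 2): not satisfied.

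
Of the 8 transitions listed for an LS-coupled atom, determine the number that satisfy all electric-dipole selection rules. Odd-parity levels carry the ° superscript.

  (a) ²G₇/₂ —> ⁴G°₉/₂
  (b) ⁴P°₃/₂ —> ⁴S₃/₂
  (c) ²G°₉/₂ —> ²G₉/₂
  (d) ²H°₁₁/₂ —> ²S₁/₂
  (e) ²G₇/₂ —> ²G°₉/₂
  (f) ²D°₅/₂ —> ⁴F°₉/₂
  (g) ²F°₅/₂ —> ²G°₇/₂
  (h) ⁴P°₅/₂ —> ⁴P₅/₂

4

(a) forbidden (ΔS fails)
(b) allowed
(c) allowed
(d) forbidden (ΔL, ΔJ fail)
(e) allowed
(f) forbidden (parity, ΔS, ΔJ fail)
(g) forbidden (parity fails)
(h) allowed
Total allowed: 4 of 8.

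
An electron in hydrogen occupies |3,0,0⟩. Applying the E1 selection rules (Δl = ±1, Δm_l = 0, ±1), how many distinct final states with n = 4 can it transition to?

3

E1 requires Δl = ±1, so l_f ∈ {-1, 1}; with 0 ≤ l_f ≤ n_f−1 = 3, the allowed l_f values are {1}.
For l_f = 1: m_f ∈ {m_i−1, m_i, m_i+1} ∩ [−1, 1] = {-1, 0, 1} → 3 states.
Total: 3.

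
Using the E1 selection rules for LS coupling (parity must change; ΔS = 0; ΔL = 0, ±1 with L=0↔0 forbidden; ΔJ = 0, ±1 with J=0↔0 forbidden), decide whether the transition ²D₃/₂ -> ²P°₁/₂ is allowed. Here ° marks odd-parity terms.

Initial level: S=1/2, L=2, J=3/2, parity even. Final level: S=1/2, L=1, J=1/2, parity odd.
ΔJ = 0, ±1 (not J=0↔0): J: 3/2 → 1/2, ΔJ = -1 — ✓.
ΔS = 0: S: 1/2 → 1/2 — ✓.
ΔL = 0, ±1 (not L=0↔0): L: 2 → 1, ΔL = -1 — ✓.
Parity must change: even → odd — ✓.
All four E1 rules are satisfied.

allowed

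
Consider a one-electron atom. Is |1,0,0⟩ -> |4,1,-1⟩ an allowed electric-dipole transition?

Δl = 1 − 0 = +1; the E1 rule Δl = ±1 is satisfied.
m_l: 0 → -1 (Δm_l = -1). |Δm_l| ≤ 1 satisfied.
All E1 selection rules are satisfied.

allowed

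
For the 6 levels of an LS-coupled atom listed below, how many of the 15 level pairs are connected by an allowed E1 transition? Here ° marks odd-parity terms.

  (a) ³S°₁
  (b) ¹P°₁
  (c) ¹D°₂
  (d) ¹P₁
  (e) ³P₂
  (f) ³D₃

(a)–(b): forbidden (parity, ΔS).
(a)–(c): forbidden (parity, ΔS, ΔL).
(a)–(d): forbidden (ΔS).
(a)–(e): allowed.
(a)–(f): forbidden (ΔL, ΔJ).
(b)–(c): forbidden (parity).
(b)–(d): allowed.
(b)–(e): forbidden (ΔS).
(b)–(f): forbidden (ΔS, ΔJ).
(c)–(d): allowed.
(c)–(e): forbidden (ΔS).
(c)–(f): forbidden (ΔS).
(d)–(e): forbidden (parity, ΔS).
(d)–(f): forbidden (parity, ΔS, ΔJ).
(e)–(f): forbidden (parity).
Allowed pairs: 3 of 15.

3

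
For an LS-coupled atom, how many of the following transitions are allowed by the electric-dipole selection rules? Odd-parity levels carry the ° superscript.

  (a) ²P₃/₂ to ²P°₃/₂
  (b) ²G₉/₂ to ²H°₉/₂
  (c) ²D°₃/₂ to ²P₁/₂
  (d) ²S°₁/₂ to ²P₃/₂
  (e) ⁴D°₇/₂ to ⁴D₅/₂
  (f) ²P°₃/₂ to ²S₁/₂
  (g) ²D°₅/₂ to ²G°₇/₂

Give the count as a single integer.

(a) allowed
(b) allowed
(c) allowed
(d) allowed
(e) allowed
(f) allowed
(g) forbidden (parity, ΔL fail)
Total allowed: 6 of 7.

6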